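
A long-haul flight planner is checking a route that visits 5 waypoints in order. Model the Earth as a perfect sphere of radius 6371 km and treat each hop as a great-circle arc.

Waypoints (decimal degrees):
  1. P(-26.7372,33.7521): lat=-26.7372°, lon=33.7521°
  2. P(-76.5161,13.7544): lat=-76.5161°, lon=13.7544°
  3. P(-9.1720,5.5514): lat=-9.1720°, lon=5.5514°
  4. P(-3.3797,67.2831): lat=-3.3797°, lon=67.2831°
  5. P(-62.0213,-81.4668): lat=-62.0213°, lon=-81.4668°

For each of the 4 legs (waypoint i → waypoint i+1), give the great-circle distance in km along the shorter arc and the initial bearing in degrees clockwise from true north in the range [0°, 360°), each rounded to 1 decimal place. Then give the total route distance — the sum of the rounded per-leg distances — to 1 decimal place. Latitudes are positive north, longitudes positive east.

Leg 1: dist=5639.2 km, bearing=185.9°
Leg 2: dist=7504.6 km, bearing=351.2°
Leg 3: dist=6845.9 km, bearing=88.9°
Leg 4: dist=12274.2 km, bearing=195.0°
Total: 32263.9 km

Leg 1: φ1=-0.4666522, φ2=-1.3354579, Δφ=-0.8688057, Δλ=-0.3490257 rad; a=sin²(Δφ/2)+cosφ1·cosφ2·sin²(Δλ/2)=0.1834083507; c=2·atan2(√a, √(1-a))=0.885137220; dist=6371·c=5639.209 ≈ 5639.2 km; running total=5639.2 km
Leg 1 bearing: y=sinΔλ·cosφ2=-0.07974077, x=cosφ1·sinφ2-sinφ1·cosφ2·cosΔλ=-0.76988332; θ=atan2(y, x)=-174.0867° <0 so +360° → 185.9133° ≈ 185.9°
Leg 2: φ1=-1.3354579, φ2=-0.1600816, Δφ=1.1753763, Δλ=-0.1431694 rad; a=sin²(Δφ/2)+cosφ1·cosφ2·sin²(Δλ/2)=0.3085796389; c=2·atan2(√a, √(1-a))=1.177926990; dist=6371·c=7504.573 ≈ 7504.6 km; running total=13143.8 km
Leg 2 bearing: y=sinΔλ·cosφ2=-0.14085648, x=cosφ1·sinφ2-sinφ1·cosφ2·cosΔλ=0.91301283; θ=atan2(y, x)=-8.7703° <0 so +360° → 351.2297° ≈ 351.2°
Leg 3: φ1=-0.1600816, φ2=-0.0589869, Δφ=0.1010947, Δλ=1.0774214 rad; a=sin²(Δφ/2)+cosφ1·cosφ2·sin²(Δλ/2)=0.2619352571; c=2·atan2(√a, √(1-a))=1.074548322; dist=6371·c=6845.947 ≈ 6845.9 km; running total=19989.7 km
Leg 3 bearing: y=sinΔλ·cosφ2=0.87920772, x=cosφ1·sinφ2-sinφ1·cosφ2·cosΔλ=0.01716118; θ=atan2(y, x)=88.8818° ≈ 88.9°
Leg 4: φ1=-0.0589869, φ2=-1.0824759, Δφ=-1.0234890, Δλ=-2.5961755 rad; a=sin²(Δφ/2)+cosφ1·cosφ2·sin²(Δλ/2)=0.6741578803; c=2·atan2(√a, √(1-a))=1.926570072; dist=6371·c=12274.178 ≈ 12274.2 km; running total=32263.9 km
Leg 4 bearing: y=sinΔλ·cosφ2=-0.24337969, x=cosφ1·sinφ2-sinφ1·cosφ2·cosΔλ=-0.90523061; θ=atan2(y, x)=-164.9514° <0 so +360° → 195.0486° ≈ 195.0°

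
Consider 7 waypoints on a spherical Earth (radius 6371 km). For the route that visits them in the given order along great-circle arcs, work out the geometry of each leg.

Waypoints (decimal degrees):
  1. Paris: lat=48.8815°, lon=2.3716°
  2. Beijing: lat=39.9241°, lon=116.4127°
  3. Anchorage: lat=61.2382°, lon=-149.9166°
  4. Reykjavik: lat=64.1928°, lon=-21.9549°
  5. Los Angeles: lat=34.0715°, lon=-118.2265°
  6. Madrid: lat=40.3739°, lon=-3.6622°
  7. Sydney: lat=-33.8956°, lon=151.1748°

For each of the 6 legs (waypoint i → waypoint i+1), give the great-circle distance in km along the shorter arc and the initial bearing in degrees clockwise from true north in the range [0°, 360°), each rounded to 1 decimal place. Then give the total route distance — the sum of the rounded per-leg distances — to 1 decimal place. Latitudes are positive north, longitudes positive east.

Leg 1: dist=8212.6 km, bearing=46.8°
Leg 2: dist=6381.1 km, bearing=34.8°
Leg 3: dist=5412.3 km, bearing=27.2°
Leg 4: dist=6926.6 km, bearing=291.6°
Leg 5: dist=9365.8 km, bearing=44.1°
Leg 6: dist=17680.4 km, bearing=80.1°
Total: 53978.8 km

Leg 1: φ1=0.8531431, φ2=0.6968070, Δφ=-0.1563361, Δλ=1.9903927 rad; a=sin²(Δφ/2)+cosφ1·cosφ2·sin²(Δλ/2)=0.3609889355; c=2·atan2(√a, √(1-a))=1.289061883; dist=6371·c=8212.613 ≈ 8212.6 km; running total=8212.6 km
Leg 1 bearing: y=sinΔλ·cosφ2=0.70036976, x=cosφ1·sinφ2-sinφ1·cosφ2·cosΔλ=0.65740847; θ=atan2(y, x)=46.8123° ≈ 46.8°
Leg 2: φ1=0.6968070, φ2=1.0688082, Δφ=0.3720012, Δλ=-4.6483232 rad; a=sin²(Δφ/2)+cosφ1·cosφ2·sin²(Δλ/2)=0.2305145990; c=2·atan2(√a, √(1-a))=1.001581550; dist=6371·c=6381.076 ≈ 6381.1 km; running total=14593.7 km
Leg 2 bearing: y=sinΔλ·cosφ2=0.48018220, x=cosφ1·sinφ2-sinφ1·cosφ2·cosΔλ=0.69205168; θ=atan2(y, x)=34.7550° ≈ 34.8°
Leg 3: φ1=1.0688082, φ2=1.1203757, Δφ=0.0515675, Δλ=2.2333530 rad; a=sin²(Δφ/2)+cosφ1·cosφ2·sin²(Δλ/2)=0.1698292383; c=2·atan2(√a, √(1-a))=0.849522878; dist=6371·c=5412.310 ≈ 5412.3 km; running total=20006.0 km
Leg 3 bearing: y=sinΔλ·cosφ2=0.34323502, x=cosφ1·sinφ2-sinφ1·cosφ2·cosΔλ=0.66793622; θ=atan2(y, x)=27.1975° ≈ 27.2°
Leg 4: φ1=1.1203757, φ2=0.5946599, Δφ=-0.5257159, Δλ=-1.6802564 rad; a=sin²(Δφ/2)+cosφ1·cosφ2·sin²(Δλ/2)=0.2675208201; c=2·atan2(√a, √(1-a))=1.087208750; dist=6371·c=6926.607 ≈ 6926.6 km; running total=26932.6 km
Leg 4 bearing: y=sinΔλ·cosφ2=-0.82338168, x=cosφ1·sinφ2-sinφ1·cosφ2·cosΔλ=0.32535570; θ=atan2(y, x)=-68.4388° <0 so +360° → 291.5612° ≈ 291.6°
Leg 5: φ1=0.5946599, φ2=0.7046575, Δφ=0.1099976, Δλ=1.9995242 rad; a=sin²(Δφ/2)+cosφ1·cosφ2·sin²(Δλ/2)=0.4497196055; c=2·atan2(√a, √(1-a))=1.470065275; dist=6371·c=9365.786 ≈ 9365.8 km; running total=36298.4 km
Leg 5 bearing: y=sinΔλ·cosφ2=0.69288397, x=cosφ1·sinφ2-sinφ1·cosφ2·cosΔλ=0.71400234; θ=atan2(y, x)=44.1400° ≈ 44.1°
Leg 6: φ1=0.7046575, φ2=-0.5915898, Δφ=-1.2962473, Δλ=2.7024155 rad; a=sin²(Δφ/2)+cosφ1·cosφ2·sin²(Δλ/2)=0.9668022441; c=2·atan2(√a, √(1-a))=2.775140659; dist=6371·c=17680.421 ≈ 17680.4 km; running total=53978.8 km
Leg 6 bearing: y=sinΔλ·cosφ2=0.35293519, x=cosφ1·sinφ2-sinφ1·cosφ2·cosΔλ=0.06180136; θ=atan2(y, x)=80.0678° ≈ 80.1°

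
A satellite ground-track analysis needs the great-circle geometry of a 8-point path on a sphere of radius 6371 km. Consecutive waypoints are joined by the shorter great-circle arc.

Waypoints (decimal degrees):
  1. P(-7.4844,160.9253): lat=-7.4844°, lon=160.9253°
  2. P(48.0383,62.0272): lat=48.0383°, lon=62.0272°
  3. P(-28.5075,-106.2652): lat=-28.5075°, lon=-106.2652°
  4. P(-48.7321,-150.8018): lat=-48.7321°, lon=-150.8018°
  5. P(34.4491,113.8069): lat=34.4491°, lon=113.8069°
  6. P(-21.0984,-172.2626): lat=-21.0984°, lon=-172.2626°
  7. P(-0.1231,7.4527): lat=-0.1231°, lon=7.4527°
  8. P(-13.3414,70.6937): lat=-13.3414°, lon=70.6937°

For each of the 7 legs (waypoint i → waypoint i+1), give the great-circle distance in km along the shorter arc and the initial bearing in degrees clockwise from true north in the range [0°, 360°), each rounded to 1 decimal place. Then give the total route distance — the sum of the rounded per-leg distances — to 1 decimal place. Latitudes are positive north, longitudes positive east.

Leg 1: φ1=-0.1306274, φ2=0.8384265, Δφ=0.9690539, Δλ=-1.7260975 rad; a=sin²(Δφ/2)+cosφ1·cosφ2·sin²(Δλ/2)=0.5996995213; c=2·atan2(√a, √(1-a))=1.771540936; dist=6371·c=11286.487 ≈ 11286.5 km; running total=11286.5 km
Leg 1 bearing: y=sinΔλ·cosφ2=-0.66058668, x=cosφ1·sinφ2-sinφ1·cosφ2·cosΔλ=0.72378537; θ=atan2(y, x)=-42.3862° <0 so +360° → 317.6138° ≈ 317.6°
Leg 2: φ1=0.8384265, φ2=-0.4975497, Δφ=-1.3359762, Δλ=-2.9372565 rad; a=sin²(Δφ/2)+cosφ1·cosφ2·sin²(Δλ/2)=0.9651190774; c=2·atan2(√a, √(1-a))=2.765857639; dist=6371·c=17621.279 ≈ 17621.3 km; running total=28907.8 km
Leg 2 bearing: y=sinΔλ·cosφ2=-0.17831442, x=cosφ1·sinφ2-sinφ1·cosφ2·cosΔλ=0.32071942; θ=atan2(y, x)=-29.0733° <0 so +360° → 330.9267° ≈ 330.9°
Leg 3: φ1=-0.4975497, φ2=-0.8505356, Δφ=-0.3529859, Δλ=-0.7773103 rad; a=sin²(Δφ/2)+cosφ1·cosφ2·sin²(Δλ/2)=0.1140588494; c=2·atan2(√a, √(1-a))=0.688999788; dist=6371·c=4389.618 ≈ 4389.6 km; running total=33297.4 km
Leg 3 bearing: y=sinΔλ·cosφ2=-0.46260662, x=cosφ1·sinφ2-sinφ1·cosφ2·cosΔλ=-0.43611102; θ=atan2(y, x)=-133.3113° <0 so +360° → 226.6887° ≈ 226.7°
Leg 4: φ1=-0.8505356, φ2=0.6012502, Δφ=1.4517858, Δλ=4.6182930 rad; a=sin²(Δφ/2)+cosφ1·cosφ2·sin²(Δλ/2)=0.7381418851; c=2·atan2(√a, √(1-a))=2.067219787; dist=6371·c=13170.257 ≈ 13170.3 km; running total=46467.7 km
Leg 4 bearing: y=sinΔλ·cosφ2=-0.82098108, x=cosφ1·sinφ2-sinφ1·cosφ2·cosΔλ=0.31487113; θ=atan2(y, x)=-69.0167° <0 so +360° → 290.9833° ≈ 291.0°
Leg 5: φ1=0.6012502, φ2=-0.3682365, Δφ=-0.9694868, Δλ=-4.9928547 rad; a=sin²(Δφ/2)+cosφ1·cosφ2·sin²(Δλ/2)=0.4953339254; c=2·atan2(√a, √(1-a))=1.561464042; dist=6371·c=9948.087 ≈ 9948.1 km; running total=56415.8 km
Leg 5 bearing: y=sinΔλ·cosφ2=0.89650957, x=cosφ1·sinφ2-sinφ1·cosφ2·cosΔλ=-0.44292608; θ=atan2(y, x)=116.2920° ≈ 116.3°
Leg 6: φ1=-0.3682365, φ2=-0.0021485, Δφ=0.3660880, Δλ=3.1366237 rad; a=sin²(Δφ/2)+cosφ1·cosφ2·sin²(Δλ/2)=0.9660882599; c=2·atan2(√a, √(1-a))=2.771175789; dist=6371·c=17655.161 ≈ 17655.2 km; running total=74071.0 km
Leg 6 bearing: y=sinΔλ·cosφ2=0.00496892, x=cosφ1·sinφ2-sinφ1·cosφ2·cosΔλ=-0.36196995; θ=atan2(y, x)=179.2135° ≈ 179.2°
Leg 7: φ1=-0.0021485, φ2=-0.2328514, Δφ=-0.2307029, Δλ=1.1037637 rad; a=sin²(Δφ/2)+cosφ1·cosφ2·sin²(Δλ/2)=0.2807087000; c=2·atan2(√a, √(1-a))=1.116775445; dist=6371·c=7114.976 ≈ 7115.0 km; running total=81186.0 km
Leg 7 bearing: y=sinΔλ·cosφ2=0.86881077, x=cosφ1·sinφ2-sinφ1·cosφ2·cosΔλ=-0.22981110; θ=atan2(y, x)=104.8161° ≈ 104.8°

Leg 1: dist=11286.5 km, bearing=317.6°
Leg 2: dist=17621.3 km, bearing=330.9°
Leg 3: dist=4389.6 km, bearing=226.7°
Leg 4: dist=13170.3 km, bearing=291.0°
Leg 5: dist=9948.1 km, bearing=116.3°
Leg 6: dist=17655.2 km, bearing=179.2°
Leg 7: dist=7115.0 km, bearing=104.8°
Total: 81186.0 km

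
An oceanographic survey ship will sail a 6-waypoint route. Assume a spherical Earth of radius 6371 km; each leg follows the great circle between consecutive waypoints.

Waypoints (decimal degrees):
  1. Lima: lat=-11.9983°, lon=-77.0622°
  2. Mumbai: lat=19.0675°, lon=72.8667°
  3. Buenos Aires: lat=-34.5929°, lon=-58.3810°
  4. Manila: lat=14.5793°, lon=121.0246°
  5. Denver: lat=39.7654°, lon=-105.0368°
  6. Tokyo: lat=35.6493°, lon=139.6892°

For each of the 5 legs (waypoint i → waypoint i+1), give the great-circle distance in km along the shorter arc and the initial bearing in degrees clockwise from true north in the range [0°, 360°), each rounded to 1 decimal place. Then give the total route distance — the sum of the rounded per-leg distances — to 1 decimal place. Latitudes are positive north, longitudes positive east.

Leg 1: dist=16704.1 km, bearing=72.5°
Leg 2: dist=14933.7 km, bearing=239.9°
Leg 3: dist=17788.9 km, bearing=178.3°
Leg 4: dist=12320.9 km, bearing=36.3°
Leg 5: dist=9330.2 km, bearing=312.4°
Total: 71077.8 km

Leg 1: φ1=-0.2094098, φ2=0.3327907, Δφ=0.5422005, Δλ=2.6167529 rad; a=sin²(Δφ/2)+cosφ1·cosφ2·sin²(Δλ/2)=0.9339831360; c=2·atan2(√a, √(1-a))=2.621888762; dist=6371·c=16704.053 ≈ 16704.1 km; running total=16704.1 km
Leg 1 bearing: y=sinΔλ·cosφ2=0.47358253, x=cosφ1·sinφ2-sinφ1·cosφ2·cosΔλ=0.14951299; θ=atan2(y, x)=72.4788° ≈ 72.5°
Leg 2: φ1=0.3327907, φ2=-0.6037600, Δφ=-0.9365507, Δλ=-2.2907045 rad; a=sin²(Δφ/2)+cosφ1·cosφ2·sin²(Δλ/2)=0.8492227464; c=2·atan2(√a, √(1-a))=2.344019394; dist=6371·c=14933.748 ≈ 14933.7 km; running total=31637.8 km
Leg 2 bearing: y=sinΔλ·cosφ2=-0.61894138, x=cosφ1·sinφ2-sinφ1·cosφ2·cosΔλ=-0.35928466; θ=atan2(y, x)=-120.1344° <0 so +360° → 239.8656° ≈ 239.9°
Leg 3: φ1=-0.6037600, φ2=0.2544568, Δφ=0.8582168, Δλ=3.1312184 rad; a=sin²(Δφ/2)+cosφ1·cosφ2·sin²(Δλ/2)=0.9697842694; c=2·atan2(√a, √(1-a))=2.792164192; dist=6371·c=17788.878 ≈ 17788.9 km; running total=49426.7 km
Leg 3 bearing: y=sinΔλ·cosφ2=0.01004001, x=cosφ1·sinφ2-sinφ1·cosφ2·cosΔλ=-0.34221362; θ=atan2(y, x)=178.3195° ≈ 178.3°
Leg 4: φ1=0.2544568, φ2=0.6940372, Δφ=0.4395804, Δλ=-3.9455157 rad; a=sin²(Δφ/2)+cosφ1·cosφ2·sin²(Δλ/2)=0.6775921543; c=2·atan2(√a, √(1-a))=1.933907551; dist=6371·c=12320.925 ≈ 12320.9 km; running total=61747.6 km
Leg 4 bearing: y=sinΔλ·cosφ2=0.55350677, x=cosφ1·sinφ2-sinφ1·cosφ2·cosΔλ=0.75330894; θ=atan2(y, x)=36.3072° ≈ 36.3°
Leg 5: φ1=0.6940372, φ2=0.6221977, Δφ=-0.0718395, Δλ=4.2712745 rad; a=sin²(Δφ/2)+cosφ1·cosφ2·sin²(Δλ/2)=0.4469402810; c=2·atan2(√a, √(1-a))=1.464476698; dist=6371·c=9330.181 ≈ 9330.2 km; running total=71077.8 km
Leg 5 bearing: y=sinΔλ·cosφ2=-0.73481461, x=cosφ1·sinφ2-sinφ1·cosφ2·cosΔλ=0.66991504; θ=atan2(y, x)=-47.6452° <0 so +360° → 312.3548° ≈ 312.4°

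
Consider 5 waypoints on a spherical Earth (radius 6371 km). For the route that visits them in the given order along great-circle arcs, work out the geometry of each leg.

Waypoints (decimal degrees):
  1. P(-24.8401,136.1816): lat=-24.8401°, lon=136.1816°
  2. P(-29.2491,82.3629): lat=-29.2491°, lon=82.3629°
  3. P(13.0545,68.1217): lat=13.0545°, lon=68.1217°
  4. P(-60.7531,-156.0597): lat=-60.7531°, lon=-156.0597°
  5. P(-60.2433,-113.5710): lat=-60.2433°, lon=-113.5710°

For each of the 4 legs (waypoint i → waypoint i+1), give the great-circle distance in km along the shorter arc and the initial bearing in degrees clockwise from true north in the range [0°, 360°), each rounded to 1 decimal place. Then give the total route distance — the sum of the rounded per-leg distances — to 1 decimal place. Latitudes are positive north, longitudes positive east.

Leg 1: dist=5306.9 km, bearing=252.1°
Leg 2: dist=4946.2 km, bearing=340.0°
Leg 3: dist=13629.7 km, bearing=156.2°
Leg 4: dist=2286.5 km, bearing=107.4°
Total: 26169.3 km

Leg 1: φ1=-0.4335415, φ2=-0.5104931, Δφ=-0.0769516, Δλ=-0.9393135 rad; a=sin²(Δφ/2)+cosφ1·cosφ2·sin²(Δλ/2)=0.1636596432; c=2·atan2(√a, √(1-a))=0.832970564; dist=6371·c=5306.855 ≈ 5306.9 km; running total=5306.9 km
Leg 1 bearing: y=sinΔλ·cosφ2=-0.70424399, x=cosφ1·sinφ2-sinφ1·cosφ2·cosΔλ=-0.22702656; θ=atan2(y, x)=-107.8677° <0 so +360° → 252.1323° ≈ 252.1°
Leg 2: φ1=-0.5104931, φ2=0.2278440, Δφ=0.7383371, Δλ=-0.2485558 rad; a=sin²(Δφ/2)+cosφ1·cosφ2·sin²(Δλ/2)=0.1432656962; c=2·atan2(√a, √(1-a))=0.776360217; dist=6371·c=4946.191 ≈ 4946.2 km; running total=10253.1 km
Leg 2 bearing: y=sinΔλ·cosφ2=-0.23964660, x=cosφ1·sinφ2-sinφ1·cosφ2·cosΔλ=0.65843151; θ=atan2(y, x)=-19.9998° <0 so +360° → 340.0002° ≈ 340.0°
Leg 3: φ1=0.2278440, φ2=-1.0603416, Δφ=-1.2881856, Δλ=-3.9127036 rad; a=sin²(Δφ/2)+cosφ1·cosφ2·sin²(Δλ/2)=0.7692013470; c=2·atan2(√a, √(1-a))=2.139336796; dist=6371·c=13629.715 ≈ 13629.7 km; running total=23882.8 km
Leg 3 bearing: y=sinΔλ·cosφ2=0.34050304, x=cosφ1·sinφ2-sinφ1·cosφ2·cosΔλ=-0.77083086; θ=atan2(y, x)=156.1673° ≈ 156.2°
Leg 4: φ1=-1.0603416, φ2=-1.0514439, Δφ=0.0088977, Δλ=0.7415677 rad; a=sin²(Δφ/2)+cosφ1·cosφ2·sin²(Δλ/2)=0.0318571988; c=2·atan2(√a, √(1-a))=0.358894752; dist=6371·c=2286.518 ≈ 2286.5 km; running total=26169.3 km
Leg 4 bearing: y=sinΔλ·cosφ2=0.33523542, x=cosφ1·sinφ2-sinφ1·cosφ2·cosΔλ=-0.10481642; θ=atan2(y, x)=107.3626° ≈ 107.4°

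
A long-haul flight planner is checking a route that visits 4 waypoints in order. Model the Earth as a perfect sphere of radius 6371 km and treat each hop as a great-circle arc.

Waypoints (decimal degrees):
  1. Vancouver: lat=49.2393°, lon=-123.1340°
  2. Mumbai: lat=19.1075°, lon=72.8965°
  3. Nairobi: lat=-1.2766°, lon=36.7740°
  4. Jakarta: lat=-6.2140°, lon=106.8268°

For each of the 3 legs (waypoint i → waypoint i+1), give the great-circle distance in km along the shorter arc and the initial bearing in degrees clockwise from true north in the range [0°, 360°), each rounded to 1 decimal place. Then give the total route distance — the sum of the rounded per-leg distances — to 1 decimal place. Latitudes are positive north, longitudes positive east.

Leg 1: φ1=0.8593879, φ2=0.3334888, Δφ=-0.5258991, Δλ=3.4213777 rad; a=sin²(Δφ/2)+cosφ1·cosφ2·sin²(Δλ/2)=0.6724991328; c=2·atan2(√a, √(1-a))=1.923033264; dist=6371·c=12251.645 ≈ 12251.6 km; running total=12251.6 km
Leg 1 bearing: y=sinΔλ·cosφ2=-0.26093489, x=cosφ1·sinφ2-sinφ1·cosφ2·cosΔλ=0.90160367; θ=atan2(y, x)=-16.1411° <0 so +360° → 343.8589° ≈ 343.9°
Leg 2: φ1=0.3334888, φ2=-0.0222809, Δφ=-0.3557697, Δλ=-0.6304566 rad; a=sin²(Δφ/2)+cosφ1·cosφ2·sin²(Δλ/2)=0.1221132205; c=2·atan2(√a, √(1-a))=0.713961704; dist=6371·c=4548.650 ≈ 4548.7 km; running total=16800.3 km
Leg 2 bearing: y=sinΔλ·cosφ2=-0.58936729, x=cosφ1·sinφ2-sinφ1·cosφ2·cosΔλ=-0.28539889; θ=atan2(y, x)=-115.8384° <0 so +360° → 244.1616° ≈ 244.2°
Leg 3: φ1=-0.0222809, φ2=-0.1084548, Δφ=-0.0861739, Δλ=1.2226520 rad; a=sin²(Δφ/2)+cosφ1·cosφ2·sin²(Δλ/2)=0.3292615213; c=2·atan2(√a, √(1-a))=1.222308462; dist=6371·c=7787.327 ≈ 7787.3 km; running total=24587.6 km
Leg 3 bearing: y=sinΔλ·cosφ2=0.93448443, x=cosφ1·sinφ2-sinφ1·cosφ2·cosΔλ=-0.10065948; θ=atan2(y, x)=96.1480° ≈ 96.1°

Leg 1: dist=12251.6 km, bearing=343.9°
Leg 2: dist=4548.7 km, bearing=244.2°
Leg 3: dist=7787.3 km, bearing=96.1°
Total: 24587.6 km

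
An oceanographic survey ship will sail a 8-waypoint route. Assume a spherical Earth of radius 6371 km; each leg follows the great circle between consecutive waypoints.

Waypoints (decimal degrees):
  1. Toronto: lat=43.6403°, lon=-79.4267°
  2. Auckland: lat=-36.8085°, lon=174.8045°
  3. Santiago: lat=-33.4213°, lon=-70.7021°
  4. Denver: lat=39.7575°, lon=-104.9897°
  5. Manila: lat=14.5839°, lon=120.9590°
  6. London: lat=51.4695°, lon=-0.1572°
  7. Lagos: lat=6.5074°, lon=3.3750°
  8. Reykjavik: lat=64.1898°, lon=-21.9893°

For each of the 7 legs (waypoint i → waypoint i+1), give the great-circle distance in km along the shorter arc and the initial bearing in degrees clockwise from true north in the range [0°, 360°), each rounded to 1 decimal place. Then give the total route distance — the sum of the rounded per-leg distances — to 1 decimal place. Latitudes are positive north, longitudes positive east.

Leg 1: dist=13878.9 km, bearing=249.8°
Leg 2: dist=9670.0 km, bearing=130.5°
Leg 3: dist=8868.2 km, bearing=333.9°
Leg 4: dist=12328.3 km, bearing=311.9°
Leg 5: dist=10739.1 km, bearing=327.5°
Leg 6: dist=5010.1 km, bearing=175.0°
Leg 7: dist=6723.7 km, bearing=347.6°
Total: 67218.3 km

Leg 1: φ1=0.7616669, φ2=-0.6424295, Δφ=-1.4040964, Δλ=4.4371715 rad; a=sin²(Δφ/2)+cosφ1·cosφ2·sin²(Δλ/2)=0.7854724071; c=2·atan2(√a, √(1-a))=2.178452547; dist=6371·c=13878.921 ≈ 13878.9 km; running total=13878.9 km
Leg 1 bearing: y=sinΔλ·cosφ2=-0.77051121, x=cosφ1·sinφ2-sinφ1·cosφ2·cosΔλ=-0.28343340; θ=atan2(y, x)=-110.1961° <0 so +360° → 249.8039° ≈ 249.8°
Leg 2: φ1=-0.6424295, φ2=-0.5833117, Δφ=0.0591178, Δλ=-4.2848985 rad; a=sin²(Δφ/2)+cosφ1·cosφ2·sin²(Δλ/2)=0.4735233838; c=2·atan2(√a, √(1-a))=1.517818316; dist=6371·c=9670.020 ≈ 9670.0 km; running total=23548.9 km
Leg 2 bearing: y=sinΔλ·cosφ2=0.75953282, x=cosφ1·sinφ2-sinφ1·cosφ2·cosΔλ=-0.64831000; θ=atan2(y, x)=130.4829° ≈ 130.5°
Leg 3: φ1=-0.5833117, φ2=0.6938993, Δφ=1.2772110, Δλ=-0.5984315 rad; a=sin²(Δφ/2)+cosφ1·cosφ2·sin²(Δλ/2)=0.4110589151; c=2·atan2(√a, √(1-a))=1.391962449; dist=6371·c=8868.193 ≈ 8868.2 km; running total=32417.1 km
Leg 3 bearing: y=sinΔλ·cosφ2=-0.43307778, x=cosφ1·sinφ2-sinφ1·cosφ2·cosΔλ=0.88362977; θ=atan2(y, x)=-26.1100° <0 so +360° → 333.8900° ≈ 333.9°
Leg 4: φ1=0.6938993, φ2=0.2545371, Δφ=-0.4393622, Δλ=3.9435488 rad; a=sin²(Δφ/2)+cosφ1·cosφ2·sin²(Δλ/2)=0.6781312596; c=2·atan2(√a, √(1-a))=1.935061222; dist=6371·c=12328.275 ≈ 12328.3 km; running total=44745.4 km
Leg 4 bearing: y=sinΔλ·cosφ2=-0.69556044, x=cosφ1·sinφ2-sinφ1·cosφ2·cosΔλ=0.62391721; θ=atan2(y, x)=-48.1079° <0 so +360° → 311.8921° ≈ 311.9°
Leg 5: φ1=0.2545371, φ2=0.8983122, Δφ=0.6437752, Δλ=-2.1138765 rad; a=sin²(Δφ/2)+cosφ1·cosφ2·sin²(Δλ/2)=0.5572840618; c=2·atan2(√a, √(1-a))=1.685616576; dist=6371·c=10739.063 ≈ 10739.1 km; running total=55484.5 km
Leg 5 bearing: y=sinΔλ·cosφ2=-0.53330444, x=cosφ1·sinφ2-sinφ1·cosφ2·cosΔλ=0.83812918; θ=atan2(y, x)=-32.4687° <0 so +360° → 327.5313° ≈ 327.5°
Leg 6: φ1=0.8983122, φ2=0.1135756, Δφ=-0.7847367, Δλ=0.0616485 rad; a=sin²(Δφ/2)+cosφ1·cosφ2·sin²(Δλ/2)=0.1468006875; c=2·atan2(√a, √(1-a))=0.786399147; dist=6371·c=5010.149 ≈ 5010.1 km; running total=60494.6 km
Leg 6 bearing: y=sinΔλ·cosφ2=0.06121254, x=cosφ1·sinφ2-sinφ1·cosφ2·cosΔλ=-0.70516240; θ=atan2(y, x)=175.0388° ≈ 175.0°
Leg 7: φ1=0.1135756, φ2=1.1203234, Δφ=1.0067478, Δλ=-0.4426905 rad; a=sin²(Δφ/2)+cosφ1·cosφ2·sin²(Δλ/2)=0.2535441572; c=2·atan2(√a, √(1-a))=1.055363274; dist=6371·c=6723.719 ≈ 6723.7 km; running total=67218.3 km
Leg 7 bearing: y=sinΔλ·cosφ2=-0.18650956, x=cosφ1·sinφ2-sinφ1·cosφ2·cosΔλ=0.84985426; θ=atan2(y, x)=-12.3779° <0 so +360° → 347.6221° ≈ 347.6°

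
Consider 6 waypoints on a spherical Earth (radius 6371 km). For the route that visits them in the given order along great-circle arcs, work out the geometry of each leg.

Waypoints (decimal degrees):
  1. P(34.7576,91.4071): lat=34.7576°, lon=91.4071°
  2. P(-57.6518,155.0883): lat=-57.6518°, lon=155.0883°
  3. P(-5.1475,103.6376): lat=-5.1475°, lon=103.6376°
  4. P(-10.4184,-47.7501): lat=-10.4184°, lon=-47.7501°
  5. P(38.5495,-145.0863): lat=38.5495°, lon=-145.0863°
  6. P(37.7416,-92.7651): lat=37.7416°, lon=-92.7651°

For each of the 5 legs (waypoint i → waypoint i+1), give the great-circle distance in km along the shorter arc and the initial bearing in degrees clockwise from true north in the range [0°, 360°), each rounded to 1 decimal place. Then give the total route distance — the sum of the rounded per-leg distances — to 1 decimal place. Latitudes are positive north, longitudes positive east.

Leg 1: dist=11860.3 km, bearing=150.0°
Leg 2: dist=7330.8 km, bearing=301.4°
Leg 3: dist=16404.9 km, bearing=241.3°
Leg 4: dist=11361.4 km, bearing=307.5°
Leg 5: dist=4512.6 km, bearing=74.2°
Total: 51470.0 km

Leg 1: φ1=0.6066346, φ2=-1.0062137, Δφ=-1.6128483, Δλ=1.1114466 rad; a=sin²(Δφ/2)+cosφ1·cosφ2·sin²(Δλ/2)=0.6433660303; c=2·atan2(√a, √(1-a))=1.861610243; dist=6371·c=11860.319 ≈ 11860.3 km; running total=11860.3 km
Leg 1 bearing: y=sinΔλ·cosφ2=0.47959912, x=cosφ1·sinφ2-sinφ1·cosφ2·cosΔλ=-0.82931864; θ=atan2(y, x)=149.9590° ≈ 150.0°
Leg 2: φ1=-1.0062137, φ2=-0.0898408, Δφ=0.9163729, Δλ=-0.8979841 rad; a=sin²(Δφ/2)+cosφ1·cosφ2·sin²(Δλ/2)=0.2960516736; c=2·atan2(√a, √(1-a))=1.150647158; dist=6371·c=7330.773 ≈ 7330.8 km; running total=19191.1 km
Leg 2 bearing: y=sinΔλ·cosφ2=-0.77891815, x=cosφ1·sinφ2-sinφ1·cosφ2·cosΔλ=0.47634739; θ=atan2(y, x)=-58.5521° <0 so +360° → 301.4479° ≈ 301.4°
Leg 3: φ1=-0.0898408, φ2=-0.1818354, Δφ=-0.0919946, Δλ=-2.6422138 rad; a=sin²(Δφ/2)+cosφ1·cosφ2·sin²(Δλ/2)=0.9218501792; c=2·atan2(√a, √(1-a))=2.574935842; dist=6371·c=16404.916 ≈ 16404.9 km; running total=35596.0 km
Leg 3 bearing: y=sinΔλ·cosφ2=-0.47098524, x=cosφ1·sinφ2-sinφ1·cosφ2·cosΔλ=-0.25757059; θ=atan2(y, x)=-118.6732° <0 so +360° → 241.3268° ≈ 241.3°
Leg 4: φ1=-0.1818354, φ2=0.6728157, Δφ=0.8546511, Δλ=-1.6988372 rad; a=sin²(Δφ/2)+cosφ1·cosφ2·sin²(Δλ/2)=0.6054558868; c=2·atan2(√a, √(1-a))=1.783303949; dist=6371·c=11361.429 ≈ 11361.4 km; running total=46957.4 km
Leg 4 bearing: y=sinΔλ·cosφ2=-0.77566800, x=cosφ1·sinφ2-sinφ1·cosφ2·cosΔλ=0.59485745; θ=atan2(y, x)=-52.5155° <0 so +360° → 307.4845° ≈ 307.5°
Leg 5: φ1=0.6728157, φ2=0.6587152, Δφ=-0.0141005, Δλ=0.9131772 rad; a=sin²(Δφ/2)+cosφ1·cosφ2·sin²(Δλ/2)=0.1202647919; c=2·atan2(√a, √(1-a))=0.708297665; dist=6371·c=4512.564 ≈ 4512.6 km; running total=51470.0 km
Leg 5 bearing: y=sinΔλ·cosφ2=0.62586210, x=cosφ1·sinφ2-sinφ1·cosφ2·cosΔλ=0.17748612; θ=atan2(y, x)=74.1674° ≈ 74.2°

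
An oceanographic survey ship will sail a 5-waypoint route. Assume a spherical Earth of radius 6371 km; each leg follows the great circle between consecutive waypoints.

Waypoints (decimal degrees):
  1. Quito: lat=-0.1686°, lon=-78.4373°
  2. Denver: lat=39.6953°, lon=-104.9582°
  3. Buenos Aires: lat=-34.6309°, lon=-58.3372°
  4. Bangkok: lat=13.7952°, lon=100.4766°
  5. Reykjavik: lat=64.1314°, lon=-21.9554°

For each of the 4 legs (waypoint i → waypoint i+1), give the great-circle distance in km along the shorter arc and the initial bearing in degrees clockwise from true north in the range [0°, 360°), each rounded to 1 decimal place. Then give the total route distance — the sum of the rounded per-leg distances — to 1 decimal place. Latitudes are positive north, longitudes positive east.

Leg 1: dist=5185.9 km, bearing=331.8°
Leg 2: dist=9549.2 km, bearing=143.2°
Leg 3: dist=16869.8 km, bearing=132.2°
Leg 4: dist=10088.4 km, bearing=338.4°
Total: 41693.3 km

Leg 1: φ1=-0.0029426, φ2=0.6928137, Δφ=0.6957563, Δλ=-0.4628770 rad; a=sin²(Δφ/2)+cosφ1·cosφ2·sin²(Δλ/2)=0.1566993695; c=2·atan2(√a, √(1-a))=0.813992456; dist=6371·c=5185.946 ≈ 5185.9 km; running total=5185.9 km
Leg 1 bearing: y=sinΔλ·cosφ2=-0.34357894, x=cosφ1·sinφ2-sinφ1·cosφ2·cosΔλ=0.64072788; θ=atan2(y, x)=-28.2016° <0 so +360° → 331.7984° ≈ 331.8°
Leg 2: φ1=0.6928137, φ2=-0.6044232, Δφ=-1.2972369, Δλ=0.8136900 rad; a=sin²(Δφ/2)+cosφ1·cosφ2·sin²(Δλ/2)=0.4640610693; c=2·atan2(√a, √(1-a))=1.498856429; dist=6371·c=9549.214 ≈ 9549.2 km; running total=14735.1 km
Leg 2 bearing: y=sinΔλ·cosφ2=0.59805462, x=cosφ1·sinφ2-sinφ1·cosφ2·cosΔλ=-0.79822569; θ=atan2(y, x)=143.1583° ≈ 143.2°
Leg 3: φ1=-0.6044232, φ2=0.2407717, Δφ=0.8451949, Δλ=2.7718237 rad; a=sin²(Δφ/2)+cosφ1·cosφ2·sin²(Δλ/2)=0.9402970550; c=2·atan2(√a, √(1-a))=2.647910807; dist=6371·c=16869.840 ≈ 16869.8 km; running total=31604.9 km
Leg 3 bearing: y=sinΔλ·cosφ2=0.35097515, x=cosφ1·sinφ2-sinφ1·cosφ2·cosΔλ=-0.31838727; θ=atan2(y, x)=132.2128° ≈ 132.2°
Leg 4: φ1=0.2407717, φ2=1.1193041, Δφ=0.8785324, Δλ=-2.1368415 rad; a=sin²(Δφ/2)+cosφ1·cosφ2·sin²(Δλ/2)=0.5063417350; c=2·atan2(√a, √(1-a))=1.583480137; dist=6371·c=10088.352 ≈ 10088.4 km; running total=41693.3 km
Leg 4 bearing: y=sinΔλ·cosφ2=-0.36825702, x=cosφ1·sinφ2-sinφ1·cosφ2·cosΔλ=0.92963751; θ=atan2(y, x)=-21.6100° <0 so +360° → 338.3900° ≈ 338.4°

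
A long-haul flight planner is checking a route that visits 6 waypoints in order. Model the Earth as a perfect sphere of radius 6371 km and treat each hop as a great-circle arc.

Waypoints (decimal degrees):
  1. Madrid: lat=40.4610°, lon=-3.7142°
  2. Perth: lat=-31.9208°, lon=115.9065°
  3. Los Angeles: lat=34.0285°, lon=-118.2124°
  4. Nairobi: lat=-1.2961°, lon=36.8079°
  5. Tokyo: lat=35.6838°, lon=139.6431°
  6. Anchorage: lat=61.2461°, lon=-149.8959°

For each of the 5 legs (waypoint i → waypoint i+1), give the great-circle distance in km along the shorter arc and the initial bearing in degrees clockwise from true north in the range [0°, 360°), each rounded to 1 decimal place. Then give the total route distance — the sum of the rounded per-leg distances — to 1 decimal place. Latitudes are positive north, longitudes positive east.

Leg 1: φ1=0.7061777, φ2=-0.5571231, Δφ=-1.2633007, Δλ=2.0877751 rad; a=sin²(Δφ/2)+cosφ1·cosφ2·sin²(Δλ/2)=0.8311531598; c=2·atan2(√a, √(1-a))=2.294689156; dist=6371·c=14619.465 ≈ 14619.5 km; running total=14619.5 km
Leg 1 bearing: y=sinΔλ·cosφ2=0.73785821, x=cosφ1·sinφ2-sinφ1·cosφ2·cosΔλ=-0.13005998; θ=atan2(y, x)=99.9967° ≈ 100.0°
Leg 2: φ1=-0.5571231, φ2=0.5939094, Δφ=1.1510324, Δλ=-4.0861456 rad; a=sin²(Δφ/2)+cosφ1·cosφ2·sin²(Δλ/2)=0.8540878306; c=2·atan2(√a, √(1-a))=2.357707260; dist=6371·c=15020.953 ≈ 15021.0 km; running total=29640.5 km
Leg 2 bearing: y=sinΔλ·cosφ2=0.67148982, x=cosφ1·sinφ2-sinφ1·cosφ2·cosΔλ=0.21814823; θ=atan2(y, x)=72.0025° ≈ 72.0°
Leg 3: φ1=0.5939094, φ2=-0.0226212, Δφ=-0.6165306, Δλ=2.7056146 rad; a=sin²(Δφ/2)+cosφ1·cosφ2·sin²(Δλ/2)=0.8818503677; c=2·atan2(√a, √(1-a))=2.439822671; dist=6371·c=15544.110 ≈ 15544.1 km; running total=45184.6 km
Leg 3 bearing: y=sinΔλ·cosφ2=0.42218908, x=cosφ1·sinφ2-sinφ1·cosφ2·cosΔλ=0.48838260; θ=atan2(y, x)=40.8422° ≈ 40.8°
Leg 4: φ1=-0.0226212, φ2=0.6227998, Δφ=0.6454210, Δλ=1.7948128 rad; a=sin²(Δφ/2)+cosφ1·cosφ2·sin²(Δλ/2)=0.5967934658; c=2·atan2(√a, √(1-a))=1.765613257; dist=6371·c=11248.722 ≈ 11248.7 km; running total=56433.3 km
Leg 4 bearing: y=sinΔλ·cosφ2=0.79195288, x=cosφ1·sinφ2-sinφ1·cosφ2·cosΔλ=0.57908094; θ=atan2(y, x)=53.8255° ≈ 53.8°
Leg 5: φ1=0.6227998, φ2=1.0689461, Δφ=0.4461463, Δλ=-5.0534089 rad; a=sin²(Δφ/2)+cosφ1·cosφ2·sin²(Δλ/2)=0.1789674554; c=2·atan2(√a, √(1-a))=0.873607437; dist=6371·c=5565.753 ≈ 5565.8 km; running total=61999.1 km
Leg 5 bearing: y=sinΔλ·cosφ2=0.45334682, x=cosφ1·sinφ2-sinφ1·cosφ2·cosΔλ=0.61824678; θ=atan2(y, x)=36.2518° ≈ 36.3°

Leg 1: dist=14619.5 km, bearing=100.0°
Leg 2: dist=15021.0 km, bearing=72.0°
Leg 3: dist=15544.1 km, bearing=40.8°
Leg 4: dist=11248.7 km, bearing=53.8°
Leg 5: dist=5565.8 km, bearing=36.3°
Total: 61999.1 km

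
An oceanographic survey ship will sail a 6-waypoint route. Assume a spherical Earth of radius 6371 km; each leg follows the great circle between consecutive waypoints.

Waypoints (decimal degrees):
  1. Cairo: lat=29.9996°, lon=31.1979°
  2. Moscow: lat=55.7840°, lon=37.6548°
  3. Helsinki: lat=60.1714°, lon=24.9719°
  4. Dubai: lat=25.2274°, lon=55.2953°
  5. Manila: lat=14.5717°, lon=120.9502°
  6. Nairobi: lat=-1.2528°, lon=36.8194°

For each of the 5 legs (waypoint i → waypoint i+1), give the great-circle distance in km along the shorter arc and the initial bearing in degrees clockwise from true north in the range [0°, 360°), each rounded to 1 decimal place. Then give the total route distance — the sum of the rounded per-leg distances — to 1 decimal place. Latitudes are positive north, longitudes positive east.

Leg 1: dist=2912.0 km, bearing=8.2°
Leg 2: dist=890.6 km, bearing=308.4°
Leg 3: dist=4525.5 km, bearing=135.5°
Leg 4: dist=6903.6 km, bearing=86.3°
Leg 5: dist=9411.3 km, bearing=267.3°
Total: 24643.0 km

Leg 1: φ1=0.5235918, φ2=0.9736145, Δφ=0.4500227, Δλ=0.1126942 rad; a=sin²(Δφ/2)+cosφ1·cosφ2·sin²(Δλ/2)=0.0513259047; c=2·atan2(√a, √(1-a))=0.457072780; dist=6371·c=2912.011 ≈ 2912.0 km; running total=2912.0 km
Leg 1 bearing: y=sinΔλ·cosφ2=0.06323550, x=cosφ1·sinφ2-sinφ1·cosφ2·cosΔλ=0.43676939; θ=atan2(y, x)=8.2380° ≈ 8.2°
Leg 2: φ1=0.9736145, φ2=1.0501890, Δφ=0.0765746, Δλ=-0.2213584 rad; a=sin²(Δφ/2)+cosφ1·cosφ2·sin²(Δλ/2)=0.0048775135; c=2·atan2(√a, √(1-a))=0.139792192; dist=6371·c=890.616 ≈ 890.6 km; running total=3802.6 km
Leg 2 bearing: y=sinΔλ·cosφ2=-0.10920823, x=cosφ1·sinφ2-sinφ1·cosφ2·cosΔλ=0.08653587; θ=atan2(y, x)=-51.6069° <0 so +360° → 308.3931° ≈ 308.4°
Leg 3: φ1=1.0501890, φ2=0.4403012, Δφ=-0.6098879, Δλ=0.5292432 rad; a=sin²(Δφ/2)+cosφ1·cosφ2·sin²(Δλ/2)=0.1209239266; c=2·atan2(√a, √(1-a))=0.710321692; dist=6371·c=4525.460 ≈ 4525.5 km; running total=8328.1 km
Leg 3 bearing: y=sinΔλ·cosφ2=0.45672641, x=cosφ1·sinφ2-sinφ1·cosφ2·cosΔλ=-0.46540983; θ=atan2(y, x)=135.5395° ≈ 135.5°
Leg 4: φ1=0.4403012, φ2=0.2543241, Δφ=-0.1859770, Δλ=1.1458942 rad; a=sin²(Δφ/2)+cosφ1·cosφ2·sin²(Δλ/2)=0.2659248664; c=2·atan2(√a, √(1-a))=1.083600002; dist=6371·c=6903.616 ≈ 6903.6 km; running total=15231.7 km
Leg 4 bearing: y=sinΔλ·cosφ2=0.88177290, x=cosφ1·sinφ2-sinφ1·cosφ2·cosΔλ=0.05754894; θ=atan2(y, x)=86.2659° ≈ 86.3°
Leg 5: φ1=0.2543241, φ2=-0.0218655, Δφ=-0.2761896, Δλ=-1.4683595 rad; a=sin²(Δφ/2)+cosφ1·cosφ2·sin²(Δλ/2)=0.4532779239; c=2·atan2(√a, √(1-a))=1.477215648; dist=6371·c=9411.341 ≈ 9411.3 km; running total=24643.0 km
Leg 5 bearing: y=sinΔλ·cosφ2=-0.99452014, x=cosφ1·sinφ2-sinφ1·cosφ2·cosΔλ=-0.04688149; θ=atan2(y, x)=-92.6989° <0 so +360° → 267.3011° ≈ 267.3°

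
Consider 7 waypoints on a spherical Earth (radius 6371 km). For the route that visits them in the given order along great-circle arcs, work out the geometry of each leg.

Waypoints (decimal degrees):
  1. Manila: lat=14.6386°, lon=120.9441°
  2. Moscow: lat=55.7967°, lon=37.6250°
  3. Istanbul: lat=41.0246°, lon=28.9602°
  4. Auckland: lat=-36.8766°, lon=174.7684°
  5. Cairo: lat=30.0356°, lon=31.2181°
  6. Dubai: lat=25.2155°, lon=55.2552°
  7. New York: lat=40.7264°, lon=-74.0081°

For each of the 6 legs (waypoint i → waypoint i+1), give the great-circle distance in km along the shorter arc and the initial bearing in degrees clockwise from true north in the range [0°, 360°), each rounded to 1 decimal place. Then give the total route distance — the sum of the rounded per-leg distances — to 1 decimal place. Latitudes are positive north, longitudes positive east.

Leg 1: dist=8250.6 km, bearing=324.5°
Leg 2: dist=1759.5 km, bearing=204.6°
Leg 3: dist=17042.0 km, bearing=92.3°
Leg 4: dist=16571.1 km, bearing=268.1°
Leg 5: dist=2423.1 km, bearing=96.9°
Leg 6: dist=11005.2 km, bearing=323.6°
Total: 57051.5 km

Leg 1: φ1=0.2554918, φ2=0.9738361, Δφ=0.7183444, Δλ=-1.4541926 rad; a=sin²(Δφ/2)+cosφ1·cosφ2·sin²(Δλ/2)=0.3638560526; c=2·atan2(√a, √(1-a))=1.295026357; dist=6371·c=8250.613 ≈ 8250.6 km; running total=8250.6 km
Leg 1 bearing: y=sinΔλ·cosφ2=-0.55831386, x=cosφ1·sinφ2-sinφ1·cosφ2·cosΔλ=0.78367400; θ=atan2(y, x)=-35.4673° <0 so +360° → 324.5327° ≈ 324.5°
Leg 2: φ1=0.9738361, φ2=0.7160143, Δφ=-0.2578218, Δλ=-0.1512293 rad; a=sin²(Δφ/2)+cosφ1·cosφ2·sin²(Δλ/2)=0.0189463017; c=2·atan2(√a, √(1-a))=0.276167918; dist=6371·c=1759.466 ≈ 1759.5 km; running total=10010.1 km
Leg 2 bearing: y=sinΔλ·cosφ2=-0.11365720, x=cosφ1·sinφ2-sinφ1·cosφ2·cosΔλ=-0.24785358; θ=atan2(y, x)=-155.3654° <0 so +360° → 204.6346° ≈ 204.6°
Leg 3: φ1=0.7160143, φ2=-0.6436181, Δφ=-1.3596324, Δλ=2.5448332 rad; a=sin²(Δφ/2)+cosφ1·cosφ2·sin²(Δλ/2)=0.9465370261; c=2·atan2(√a, √(1-a))=2.674928430; dist=6371·c=17041.969 ≈ 17042.0 km; running total=27052.1 km
Leg 3 bearing: y=sinΔλ·cosφ2=0.44953256, x=cosφ1·sinφ2-sinφ1·cosφ2·cosΔλ=-0.01841786; θ=atan2(y, x)=92.3462° ≈ 92.3°
Leg 4: φ1=-0.6436181, φ2=0.5242201, Δφ=1.1678382, Δλ=-2.5054254 rad; a=sin²(Δφ/2)+cosφ1·cosφ2·sin²(Δλ/2)=0.9287053388; c=2·atan2(√a, √(1-a))=2.601013313; dist=6371·c=16571.056 ≈ 16571.1 km; running total=43623.2 km
Leg 4 bearing: y=sinΔλ·cosφ2=-0.51433561, x=cosφ1·sinφ2-sinφ1·cosφ2·cosΔλ=-0.01748734; θ=atan2(y, x)=-91.9473° <0 so +360° → 268.0527° ≈ 268.1°
Leg 5: φ1=0.5242201, φ2=0.4400935, Δφ=-0.0841266, Δλ=0.4195265 rad; a=sin²(Δφ/2)+cosφ1·cosφ2·sin²(Δλ/2)=0.0357280509; c=2·atan2(√a, √(1-a))=0.380325375; dist=6371·c=2423.053 ≈ 2423.1 km; running total=46046.3 km
Leg 5 bearing: y=sinΔλ·cosφ2=0.36851455, x=cosφ1·sinφ2-sinφ1·cosφ2·cosΔλ=-0.04475776; θ=atan2(y, x)=96.9249° ≈ 96.9°
Leg 6: φ1=0.4400935, φ2=0.7108098, Δφ=0.2707163, Δλ=-2.2560702 rad; a=sin²(Δφ/2)+cosφ1·cosφ2·sin²(Δλ/2)=0.5779805119; c=2·atan2(√a, √(1-a))=1.727396635; dist=6371·c=11005.244 ≈ 11005.2 km; running total=57051.5 km
Leg 6 bearing: y=sinΔλ·cosφ2=-0.58674959, x=cosφ1·sinφ2-sinφ1·cosφ2·cosΔλ=0.79460750; θ=atan2(y, x)=-36.4427° <0 so +360° → 323.5573° ≈ 323.6°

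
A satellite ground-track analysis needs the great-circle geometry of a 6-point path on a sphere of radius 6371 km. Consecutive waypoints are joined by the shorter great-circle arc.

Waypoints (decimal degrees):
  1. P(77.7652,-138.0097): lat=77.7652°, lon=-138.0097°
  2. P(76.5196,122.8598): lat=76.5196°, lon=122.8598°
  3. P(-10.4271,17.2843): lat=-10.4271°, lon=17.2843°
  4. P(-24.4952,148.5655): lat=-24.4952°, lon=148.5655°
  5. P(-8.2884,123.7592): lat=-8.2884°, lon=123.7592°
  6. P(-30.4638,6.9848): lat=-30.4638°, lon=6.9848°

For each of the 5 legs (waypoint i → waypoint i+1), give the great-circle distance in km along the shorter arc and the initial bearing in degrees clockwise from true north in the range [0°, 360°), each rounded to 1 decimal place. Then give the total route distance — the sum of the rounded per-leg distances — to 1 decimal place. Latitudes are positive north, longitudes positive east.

Leg 1: dist=2170.5 km, bearing=316.5°
Leg 2: dist=11535.6 km, bearing=282.8°
Leg 3: dist=13457.4 km, bearing=127.1°
Leg 4: dist=3190.9 km, bearing=300.2°
Leg 5: dist=12023.3 km, bearing=234.1°
Total: 42377.7 km

Leg 1: φ1=1.3572588, φ2=1.3355190, Δφ=-0.0217398, Δλ=4.5530317 rad; a=sin²(Δφ/2)+cosφ1·cosφ2·sin²(Δλ/2)=0.0287381454; c=2·atan2(√a, √(1-a))=0.340691873; dist=6371·c=2170.548 ≈ 2170.5 km; running total=2170.5 km
Leg 1 bearing: y=sinΔλ·cosφ2=-0.23015906, x=cosφ1·sinφ2-sinφ1·cosφ2·cosΔλ=0.24223102; θ=atan2(y, x)=-43.5361° <0 so +360° → 316.4639° ≈ 316.5°
Leg 2: φ1=1.3355190, φ2=-0.1819872, Δφ=-1.5175062, Δλ=-1.8426401 rad; a=sin²(Δφ/2)+cosφ1·cosφ2·sin²(Δλ/2)=0.6187785651; c=2·atan2(√a, √(1-a))=1.810646540; dist=6371·c=11535.629 ≈ 11535.6 km; running total=13706.1 km
Leg 2 bearing: y=sinΔλ·cosφ2=-0.94736989, x=cosφ1·sinφ2-sinφ1·cosφ2·cosΔλ=0.21460874; θ=atan2(y, x)=-77.2361° <0 so +360° → 282.7639° ≈ 282.8°
Leg 3: φ1=-0.1819872, φ2=-0.4275219, Δφ=-0.2455347, Δλ=2.2912892 rad; a=sin²(Δφ/2)+cosφ1·cosφ2·sin²(Δλ/2)=0.7577103742; c=2·atan2(√a, √(1-a))=2.112294895; dist=6371·c=13457.431 ≈ 13457.4 km; running total=27163.5 km
Leg 3 bearing: y=sinΔλ·cosφ2=0.68384440, x=cosφ1·sinφ2-sinφ1·cosφ2·cosΔλ=-0.51642840; θ=atan2(y, x)=127.0595° ≈ 127.1°
Leg 4: φ1=-0.4275219, φ2=-0.1446599, Δφ=0.2828620, Δλ=-0.4329516 rad; a=sin²(Δφ/2)+cosφ1·cosφ2·sin²(Δλ/2)=0.0614132642; c=2·atan2(√a, √(1-a))=0.500852628; dist=6371·c=3190.932 ≈ 3190.9 km; running total=30354.4 km
Leg 4 bearing: y=sinΔλ·cosφ2=-0.41516967, x=cosφ1·sinφ2-sinφ1·cosφ2·cosΔλ=0.24124851; θ=atan2(y, x)=-59.8398° <0 so +360° → 300.1602° ≈ 300.2°
Leg 5: φ1=-0.1446599, φ2=-0.5316936, Δφ=-0.3870337, Δλ=-2.0380978 rad; a=sin²(Δφ/2)+cosφ1·cosφ2·sin²(Δλ/2)=0.6555740591; c=2·atan2(√a, √(1-a))=1.887197206; dist=6371·c=12023.333 ≈ 12023.3 km; running total=42377.7 km
Leg 5 bearing: y=sinΔλ·cosφ2=-0.76953761, x=cosφ1·sinφ2-sinφ1·cosφ2·cosΔλ=-0.55767259; θ=atan2(y, x)=-125.9303° <0 so +360° → 234.0697° ≈ 234.1°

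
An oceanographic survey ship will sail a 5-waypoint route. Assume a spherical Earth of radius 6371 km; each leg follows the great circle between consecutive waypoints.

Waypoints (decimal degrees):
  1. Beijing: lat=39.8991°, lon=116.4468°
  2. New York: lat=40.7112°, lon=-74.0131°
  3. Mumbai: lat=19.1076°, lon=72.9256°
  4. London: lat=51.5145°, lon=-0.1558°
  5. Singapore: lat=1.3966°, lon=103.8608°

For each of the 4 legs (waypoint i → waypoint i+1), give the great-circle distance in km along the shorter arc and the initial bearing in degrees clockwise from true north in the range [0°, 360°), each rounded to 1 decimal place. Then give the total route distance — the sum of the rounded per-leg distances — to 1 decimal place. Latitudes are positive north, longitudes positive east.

Leg 1: dist=10989.3 km, bearing=8.0°
Leg 2: dist=12537.6 km, bearing=34.0°
Leg 3: dist=7194.3 km, bearing=318.8°
Leg 4: dist=10848.4 km, bearing=78.1°
Total: 41569.6 km

Leg 1: φ1=0.6963707, φ2=0.7105445, Δφ=0.0141738, Δλ=-3.3241523 rad; a=sin²(Δφ/2)+cosφ1·cosφ2·sin²(Δλ/2)=0.5767424796; c=2·atan2(√a, √(1-a))=1.724890389; dist=6371·c=10989.277 ≈ 10989.3 km; running total=10989.3 km
Leg 1 bearing: y=sinΔλ·cosφ2=0.13761412, x=cosφ1·sinφ2-sinφ1·cosφ2·cosΔλ=0.97852170; θ=atan2(y, x)=8.0053° ≈ 8.0°
Leg 2: φ1=0.7105445, φ2=0.3334905, Δφ=-0.3770540, Δλ=2.5645641 rad; a=sin²(Δφ/2)+cosφ1·cosφ2·sin²(Δλ/2)=0.6933836286; c=2·atan2(√a, √(1-a))=1.967919777; dist=6371·c=12537.617 ≈ 12537.6 km; running total=23526.9 km
Leg 2 bearing: y=sinΔλ·cosφ2=0.51547997, x=cosφ1·sinφ2-sinφ1·cosφ2·cosΔλ=0.76465122; θ=atan2(y, x)=33.9854° ≈ 34.0°
Leg 3: φ1=0.3334905, φ2=0.8990976, Δφ=0.5656071, Δλ=-1.2755111 rad; a=sin²(Δφ/2)+cosφ1·cosφ2·sin²(Δλ/2)=0.2863212997; c=2·atan2(√a, √(1-a))=1.129228538; dist=6371·c=7194.315 ≈ 7194.3 km; running total=30721.2 km
Leg 3 bearing: y=sinΔλ·cosφ2=-0.59538218, x=cosφ1·sinφ2-sinφ1·cosφ2·cosΔλ=0.68035705; θ=atan2(y, x)=-41.1893° <0 so +360° → 318.8107° ≈ 318.8°
Leg 4: φ1=0.8990976, φ2=0.0243753, Δφ=-0.8747224, Δλ=1.8154321 rad; a=sin²(Δφ/2)+cosφ1·cosφ2·sin²(Δλ/2)=0.5658019655; c=2·atan2(√a, √(1-a))=1.702783137; dist=6371·c=10848.431 ≈ 10848.4 km; running total=41569.6 km
Leg 4 bearing: y=sinΔλ·cosφ2=0.96993738, x=cosφ1·sinφ2-sinφ1·cosφ2·cosΔλ=0.20469951; θ=atan2(y, x)=78.0829° ≈ 78.1°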